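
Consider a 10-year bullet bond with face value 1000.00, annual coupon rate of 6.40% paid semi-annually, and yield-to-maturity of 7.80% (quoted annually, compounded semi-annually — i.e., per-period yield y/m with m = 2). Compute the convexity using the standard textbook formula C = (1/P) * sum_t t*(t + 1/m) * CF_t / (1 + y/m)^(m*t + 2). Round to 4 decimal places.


Answer: Convexity = 64.3230

Derivation:
Coupon per period c = face * coupon_rate / m = 32.000000
Periods per year m = 2; per-period yield y/m = 0.039000
Number of cashflows N = 20
Cashflows (t years, CF_t, discount factor 1/(1+y/m)^(m*t), PV):
  t = 0.5000: CF_t = 32.000000, DF = 0.962464, PV = 30.798845
  t = 1.0000: CF_t = 32.000000, DF = 0.926337, PV = 29.642777
  t = 1.5000: CF_t = 32.000000, DF = 0.891566, PV = 28.530103
  t = 2.0000: CF_t = 32.000000, DF = 0.858100, PV = 27.459194
  t = 2.5000: CF_t = 32.000000, DF = 0.825890, PV = 26.428483
  t = 3.0000: CF_t = 32.000000, DF = 0.794889, PV = 25.436461
  t = 3.5000: CF_t = 32.000000, DF = 0.765052, PV = 24.481676
  t = 4.0000: CF_t = 32.000000, DF = 0.736335, PV = 23.562730
  t = 4.5000: CF_t = 32.000000, DF = 0.708696, PV = 22.678277
  t = 5.0000: CF_t = 32.000000, DF = 0.682094, PV = 21.827023
  t = 5.5000: CF_t = 32.000000, DF = 0.656491, PV = 21.007722
  t = 6.0000: CF_t = 32.000000, DF = 0.631849, PV = 20.219174
  t = 6.5000: CF_t = 32.000000, DF = 0.608132, PV = 19.460225
  t = 7.0000: CF_t = 32.000000, DF = 0.585305, PV = 18.729764
  t = 7.5000: CF_t = 32.000000, DF = 0.563335, PV = 18.026722
  t = 8.0000: CF_t = 32.000000, DF = 0.542190, PV = 17.350069
  t = 8.5000: CF_t = 32.000000, DF = 0.521838, PV = 16.698816
  t = 9.0000: CF_t = 32.000000, DF = 0.502250, PV = 16.072007
  t = 9.5000: CF_t = 32.000000, DF = 0.483398, PV = 15.468727
  t = 10.0000: CF_t = 1032.000000, DF = 0.465253, PV = 480.140949
Price P = sum_t PV_t = 904.019744
Convexity numerator sum_t t*(t + 1/m) * CF_t / (1+y/m)^(m*t + 2):
  t = 0.5000: term = 14.265051
  t = 1.0000: term = 41.188791
  t = 1.5000: term = 79.285450
  t = 2.0000: term = 127.182307
  t = 2.5000: term = 183.612570
  t = 3.0000: term = 247.408660
  t = 3.5000: term = 317.495874
  t = 4.0000: term = 392.886411
  t = 4.5000: term = 472.673738
  t = 5.0000: term = 556.027282
  t = 5.5000: term = 642.187429
  t = 6.0000: term = 730.460808
  t = 6.5000: term = 820.215858
  t = 7.0000: term = 910.878646
  t = 7.5000: term = 1001.928938
  t = 8.0000: term = 1092.896500
  t = 8.5000: term = 1183.357615
  t = 9.0000: term = 1272.931817
  t = 9.5000: term = 1361.278812
  t = 10.0000: term = 46701.082797
Convexity = (1/P) * sum = 58149.245355 / 904.019744 = 64.322982


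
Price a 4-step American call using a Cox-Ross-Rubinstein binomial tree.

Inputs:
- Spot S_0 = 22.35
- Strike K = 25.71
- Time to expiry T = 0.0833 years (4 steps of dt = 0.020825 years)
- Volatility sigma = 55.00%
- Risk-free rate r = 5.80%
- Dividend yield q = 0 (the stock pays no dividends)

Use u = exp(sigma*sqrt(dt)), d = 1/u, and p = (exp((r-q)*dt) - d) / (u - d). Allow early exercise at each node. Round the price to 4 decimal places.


dt = T/N = 0.020825
u = exp(sigma*sqrt(dt)) = 1.082605; d = 1/u = 0.923698
p = (exp((r-q)*dt) - d) / (u - d) = 0.487774
Discount per step: exp(-r*dt) = 0.998793
Stock lattice S(k, i) with i counting down-moves:
  k=0: S(0,0) = 22.3500
  k=1: S(1,0) = 24.1962; S(1,1) = 20.6447
  k=2: S(2,0) = 26.1949; S(2,1) = 22.3500; S(2,2) = 19.0694
  k=3: S(3,0) = 28.3588; S(3,1) = 24.1962; S(3,2) = 20.6447; S(3,3) = 17.6144
  k=4: S(4,0) = 30.7013; S(4,1) = 26.1949; S(4,2) = 22.3500; S(4,3) = 19.0694; S(4,4) = 16.2704
Terminal payoffs V(N, i) = max(S_T - K, 0):
  V(4,0) = 4.991314; V(4,1) = 0.484930; V(4,2) = 0.000000; V(4,3) = 0.000000; V(4,4) = 0.000000
Backward induction: V(k, i) = exp(-r*dt) * [p * V(k+1, i) + (1-p) * V(k+1, i+1)]; then take max(V_cont, immediate exercise) for American.
  V(3,0) = exp(-r*dt) * [p*4.991314 + (1-p)*0.484930] = 2.679786; exercise = 2.648751; V(3,0) = max -> 2.679786
  V(3,1) = exp(-r*dt) * [p*0.484930 + (1-p)*0.000000] = 0.236251; exercise = 0.000000; V(3,1) = max -> 0.236251
  V(3,2) = exp(-r*dt) * [p*0.000000 + (1-p)*0.000000] = 0.000000; exercise = 0.000000; V(3,2) = max -> 0.000000
  V(3,3) = exp(-r*dt) * [p*0.000000 + (1-p)*0.000000] = 0.000000; exercise = 0.000000; V(3,3) = max -> 0.000000
  V(2,0) = exp(-r*dt) * [p*2.679786 + (1-p)*0.236251] = 1.426419; exercise = 0.484930; V(2,0) = max -> 1.426419
  V(2,1) = exp(-r*dt) * [p*0.236251 + (1-p)*0.000000] = 0.115098; exercise = 0.000000; V(2,1) = max -> 0.115098
  V(2,2) = exp(-r*dt) * [p*0.000000 + (1-p)*0.000000] = 0.000000; exercise = 0.000000; V(2,2) = max -> 0.000000
  V(1,0) = exp(-r*dt) * [p*1.426419 + (1-p)*0.115098] = 0.753814; exercise = 0.000000; V(1,0) = max -> 0.753814
  V(1,1) = exp(-r*dt) * [p*0.115098 + (1-p)*0.000000] = 0.056074; exercise = 0.000000; V(1,1) = max -> 0.056074
  V(0,0) = exp(-r*dt) * [p*0.753814 + (1-p)*0.056074] = 0.395935; exercise = 0.000000; V(0,0) = max -> 0.395935

Answer: Price = V(0,0) = 0.3959


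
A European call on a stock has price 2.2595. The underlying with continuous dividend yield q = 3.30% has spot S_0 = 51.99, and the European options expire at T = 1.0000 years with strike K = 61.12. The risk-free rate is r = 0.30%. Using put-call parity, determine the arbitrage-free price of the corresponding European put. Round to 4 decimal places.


Answer: Put price = 12.8941

Derivation:
Put-call parity: C - P = S_0 * exp(-qT) - K * exp(-rT).
S_0 * exp(-qT) = 51.9900 * 0.96753856 = 50.30232971
K * exp(-rT) = 61.1200 * 0.99700450 = 60.93691477
P = C - S*exp(-qT) + K*exp(-rT)
P = 2.2595 - 50.30232971 + 60.93691477 = 12.8941


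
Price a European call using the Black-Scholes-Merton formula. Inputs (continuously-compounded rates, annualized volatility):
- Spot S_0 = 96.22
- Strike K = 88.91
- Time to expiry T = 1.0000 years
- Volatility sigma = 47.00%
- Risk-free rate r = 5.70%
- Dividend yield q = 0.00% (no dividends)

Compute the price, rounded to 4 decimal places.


Answer: Price = 23.5403

Derivation:
d1 = (ln(S/K) + (r - q + 0.5*sigma^2) * T) / (sigma * sqrt(T)) = 0.52438854
d2 = d1 - sigma * sqrt(T) = 0.05438854
exp(-rT) = 0.94459407; exp(-qT) = 1.00000000
C = S_0 * exp(-qT) * N(d1) - K * exp(-rT) * N(d2)
N(d1) = 0.69999584; N(d2) = 0.52168720
C = 96.2200 * 1.00000000 * 0.69999584 - 88.9100 * 0.94459407 * 0.52168720 = 23.5403


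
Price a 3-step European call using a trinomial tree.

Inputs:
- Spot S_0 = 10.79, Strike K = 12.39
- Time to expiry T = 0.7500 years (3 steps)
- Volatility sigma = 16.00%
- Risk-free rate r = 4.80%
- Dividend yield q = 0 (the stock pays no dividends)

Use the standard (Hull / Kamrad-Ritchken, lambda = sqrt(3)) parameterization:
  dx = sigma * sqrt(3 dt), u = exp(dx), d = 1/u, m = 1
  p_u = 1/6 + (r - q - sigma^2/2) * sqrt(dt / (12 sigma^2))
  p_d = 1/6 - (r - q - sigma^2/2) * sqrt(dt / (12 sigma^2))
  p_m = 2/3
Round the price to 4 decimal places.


Answer: Price = V(0,0) = 0.1710

Derivation:
dt = T/N = 0.250000; dx = sigma*sqrt(3*dt) = 0.138564
u = exp(dx) = 1.148623; d = 1/u = 0.870607
p_u = 0.198421, p_m = 0.666667, p_d = 0.134912
Discount per step: exp(-r*dt) = 0.988072
Stock lattice S(k, j) with j the centered position index:
  k=0: S(0,+0) = 10.7900
  k=1: S(1,-1) = 9.3939; S(1,+0) = 10.7900; S(1,+1) = 12.3936
  k=2: S(2,-2) = 8.1784; S(2,-1) = 9.3939; S(2,+0) = 10.7900; S(2,+1) = 12.3936; S(2,+2) = 14.2356
  k=3: S(3,-3) = 7.1201; S(3,-2) = 8.1784; S(3,-1) = 9.3939; S(3,+0) = 10.7900; S(3,+1) = 12.3936; S(3,+2) = 14.2356; S(3,+3) = 16.3514
Terminal payoffs V(N, j) = max(S_T - K, 0):
  V(3,-3) = 0.000000; V(3,-2) = 0.000000; V(3,-1) = 0.000000; V(3,+0) = 0.000000; V(3,+1) = 0.003645; V(3,+2) = 1.845629; V(3,+3) = 3.961375
Backward induction: V(k, j) = exp(-r*dt) * [p_u * V(k+1, j+1) + p_m * V(k+1, j) + p_d * V(k+1, j-1)]
  V(2,-2) = exp(-r*dt) * [p_u*0.000000 + p_m*0.000000 + p_d*0.000000] = 0.000000
  V(2,-1) = exp(-r*dt) * [p_u*0.000000 + p_m*0.000000 + p_d*0.000000] = 0.000000
  V(2,+0) = exp(-r*dt) * [p_u*0.003645 + p_m*0.000000 + p_d*0.000000] = 0.000715
  V(2,+1) = exp(-r*dt) * [p_u*1.845629 + p_m*0.003645 + p_d*0.000000] = 0.364244
  V(2,+2) = exp(-r*dt) * [p_u*3.961375 + p_m*1.845629 + p_d*0.003645] = 1.992872
  V(1,-1) = exp(-r*dt) * [p_u*0.000715 + p_m*0.000000 + p_d*0.000000] = 0.000140
  V(1,+0) = exp(-r*dt) * [p_u*0.364244 + p_m*0.000715 + p_d*0.000000] = 0.071882
  V(1,+1) = exp(-r*dt) * [p_u*1.992872 + p_m*0.364244 + p_d*0.000715] = 0.630739
  V(0,+0) = exp(-r*dt) * [p_u*0.630739 + p_m*0.071882 + p_d*0.000140] = 0.171028


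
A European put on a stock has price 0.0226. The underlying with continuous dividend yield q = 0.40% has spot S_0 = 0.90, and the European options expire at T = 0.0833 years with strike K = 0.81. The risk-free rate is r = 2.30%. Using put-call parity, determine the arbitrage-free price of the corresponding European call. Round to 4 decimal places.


Put-call parity: C - P = S_0 * exp(-qT) - K * exp(-rT).
S_0 * exp(-qT) = 0.9000 * 0.99966686 = 0.89970017
K * exp(-rT) = 0.8100 * 0.99808593 = 0.80844961
C = P + S*exp(-qT) - K*exp(-rT)
C = 0.0226 + 0.89970017 - 0.80844961 = 0.1139

Answer: Call price = 0.1139


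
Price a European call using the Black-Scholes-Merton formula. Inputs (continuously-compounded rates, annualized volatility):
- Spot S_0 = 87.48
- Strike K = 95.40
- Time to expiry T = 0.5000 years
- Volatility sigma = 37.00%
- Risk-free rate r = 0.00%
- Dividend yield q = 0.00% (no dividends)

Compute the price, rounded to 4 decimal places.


d1 = (ln(S/K) + (r - q + 0.5*sigma^2) * T) / (sigma * sqrt(T)) = -0.20044904
d2 = d1 - sigma * sqrt(T) = -0.46207854
exp(-rT) = 1.00000000; exp(-qT) = 1.00000000
C = S_0 * exp(-qT) * N(d1) - K * exp(-rT) * N(d2)
N(d1) = 0.42056471; N(d2) = 0.32201250
C = 87.4800 * 1.00000000 * 0.42056471 - 95.4000 * 1.00000000 * 0.32201250 = 6.0710

Answer: Price = 6.0710


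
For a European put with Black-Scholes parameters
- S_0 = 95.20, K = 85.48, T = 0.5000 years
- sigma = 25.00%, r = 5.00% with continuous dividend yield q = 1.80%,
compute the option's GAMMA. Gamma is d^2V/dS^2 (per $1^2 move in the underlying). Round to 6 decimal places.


d1 = 0.7881271404; d2 = 0.6113504451
phi(d1) = 0.2924356233; exp(-qT) = 0.9910403788; exp(-rT) = 0.9753099120
Gamma = exp(-qT) * phi(d1) / (S * sigma * sqrt(T)) = 0.9910403788 * 0.2924356233 / (95.2000 * 0.2500 * 0.7071067812) = 0.017221

Answer: Gamma = 0.017221


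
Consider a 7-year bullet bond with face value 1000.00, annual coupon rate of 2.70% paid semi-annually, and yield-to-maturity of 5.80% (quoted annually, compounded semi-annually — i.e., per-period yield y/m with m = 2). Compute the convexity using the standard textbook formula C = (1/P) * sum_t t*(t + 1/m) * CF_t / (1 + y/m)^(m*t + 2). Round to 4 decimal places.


Answer: Convexity = 43.5386

Derivation:
Coupon per period c = face * coupon_rate / m = 13.500000
Periods per year m = 2; per-period yield y/m = 0.029000
Number of cashflows N = 14
Cashflows (t years, CF_t, discount factor 1/(1+y/m)^(m*t), PV):
  t = 0.5000: CF_t = 13.500000, DF = 0.971817, PV = 13.119534
  t = 1.0000: CF_t = 13.500000, DF = 0.944429, PV = 12.749790
  t = 1.5000: CF_t = 13.500000, DF = 0.917812, PV = 12.390466
  t = 2.0000: CF_t = 13.500000, DF = 0.891946, PV = 12.041269
  t = 2.5000: CF_t = 13.500000, DF = 0.866808, PV = 11.701914
  t = 3.0000: CF_t = 13.500000, DF = 0.842379, PV = 11.372122
  t = 3.5000: CF_t = 13.500000, DF = 0.818639, PV = 11.051625
  t = 4.0000: CF_t = 13.500000, DF = 0.795567, PV = 10.740160
  t = 4.5000: CF_t = 13.500000, DF = 0.773146, PV = 10.437474
  t = 5.0000: CF_t = 13.500000, DF = 0.751357, PV = 10.143318
  t = 5.5000: CF_t = 13.500000, DF = 0.730182, PV = 9.857451
  t = 6.0000: CF_t = 13.500000, DF = 0.709603, PV = 9.579642
  t = 6.5000: CF_t = 13.500000, DF = 0.689605, PV = 9.309662
  t = 7.0000: CF_t = 1013.500000, DF = 0.670170, PV = 679.216936
Price P = sum_t PV_t = 823.711362
Convexity numerator sum_t t*(t + 1/m) * CF_t / (1+y/m)^(m*t + 2):
  t = 0.5000: term = 6.195233
  t = 1.0000: term = 18.061904
  t = 1.5000: term = 35.105741
  t = 2.0000: term = 56.860611
  t = 2.5000: term = 82.887188
  t = 3.0000: term = 112.771685
  t = 3.5000: term = 146.124632
  t = 4.0000: term = 182.579715
  t = 4.5000: term = 221.792657
  t = 5.0000: term = 263.440150
  t = 5.5000: term = 307.218834
  t = 6.0000: term = 352.844319
  t = 6.5000: term = 400.050248
  t = 7.0000: term = 33677.284070
Convexity = (1/P) * sum = 35863.216989 / 823.711362 = 43.538573


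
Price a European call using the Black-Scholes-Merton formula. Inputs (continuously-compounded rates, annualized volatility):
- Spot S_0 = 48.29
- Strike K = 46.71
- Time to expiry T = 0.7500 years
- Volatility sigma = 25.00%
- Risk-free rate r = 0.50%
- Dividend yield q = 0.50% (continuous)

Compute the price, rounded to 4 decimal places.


Answer: Price = 4.9143

Derivation:
d1 = (ln(S/K) + (r - q + 0.5*sigma^2) * T) / (sigma * sqrt(T)) = 0.26190329
d2 = d1 - sigma * sqrt(T) = 0.04539694
exp(-rT) = 0.99625702; exp(-qT) = 0.99625702
C = S_0 * exp(-qT) * N(d1) - K * exp(-rT) * N(d2)
N(d1) = 0.60330200; N(d2) = 0.51810454
C = 48.2900 * 0.99625702 * 0.60330200 - 46.7100 * 0.99625702 * 0.51810454 = 4.9143


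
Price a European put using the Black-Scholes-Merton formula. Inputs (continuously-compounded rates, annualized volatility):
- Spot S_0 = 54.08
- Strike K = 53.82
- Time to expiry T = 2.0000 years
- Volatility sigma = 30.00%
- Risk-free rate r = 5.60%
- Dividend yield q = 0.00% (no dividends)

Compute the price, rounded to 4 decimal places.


Answer: Price = 5.9212

Derivation:
d1 = (ln(S/K) + (r - q + 0.5*sigma^2) * T) / (sigma * sqrt(T)) = 0.48747773
d2 = d1 - sigma * sqrt(T) = 0.06321366
exp(-rT) = 0.89404426; exp(-qT) = 1.00000000
P = K * exp(-rT) * N(-d2) - S_0 * exp(-qT) * N(-d1)
N(-d1) = 0.31295991; N(-d2) = 0.47479818
P = 53.8200 * 0.89404426 * 0.47479818 - 54.0800 * 1.00000000 * 0.31295991 = 5.9212


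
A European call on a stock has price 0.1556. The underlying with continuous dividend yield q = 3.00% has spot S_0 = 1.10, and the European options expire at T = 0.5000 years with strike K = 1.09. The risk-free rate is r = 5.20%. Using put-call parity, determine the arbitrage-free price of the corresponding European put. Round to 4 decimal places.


Put-call parity: C - P = S_0 * exp(-qT) - K * exp(-rT).
S_0 * exp(-qT) = 1.1000 * 0.98511194 = 1.08362313
K * exp(-rT) = 1.0900 * 0.97433509 = 1.06202525
P = C - S*exp(-qT) + K*exp(-rT)
P = 0.1556 - 1.08362313 + 1.06202525 = 0.1340

Answer: Put price = 0.1340


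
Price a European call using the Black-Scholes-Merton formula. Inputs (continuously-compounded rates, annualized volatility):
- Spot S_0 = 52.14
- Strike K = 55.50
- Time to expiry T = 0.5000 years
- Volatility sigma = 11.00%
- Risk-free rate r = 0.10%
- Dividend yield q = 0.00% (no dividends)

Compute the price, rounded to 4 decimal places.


Answer: Price = 0.5058

Derivation:
d1 = (ln(S/K) + (r - q + 0.5*sigma^2) * T) / (sigma * sqrt(T)) = -0.75757636
d2 = d1 - sigma * sqrt(T) = -0.83535811
exp(-rT) = 0.99950012; exp(-qT) = 1.00000000
C = S_0 * exp(-qT) * N(d1) - K * exp(-rT) * N(d2)
N(d1) = 0.22435232; N(d2) = 0.20175805
C = 52.1400 * 1.00000000 * 0.22435232 - 55.5000 * 0.99950012 * 0.20175805 = 0.5058


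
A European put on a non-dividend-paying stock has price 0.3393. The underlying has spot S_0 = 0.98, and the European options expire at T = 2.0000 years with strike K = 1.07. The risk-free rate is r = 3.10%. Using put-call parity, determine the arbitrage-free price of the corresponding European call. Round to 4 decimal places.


Put-call parity: C - P = S_0 * exp(-qT) - K * exp(-rT).
S_0 * exp(-qT) = 0.9800 * 1.00000000 = 0.98000000
K * exp(-rT) = 1.0700 * 0.93988289 = 1.00567469
C = P + S*exp(-qT) - K*exp(-rT)
C = 0.3393 + 0.98000000 - 1.00567469 = 0.3136

Answer: Call price = 0.3136


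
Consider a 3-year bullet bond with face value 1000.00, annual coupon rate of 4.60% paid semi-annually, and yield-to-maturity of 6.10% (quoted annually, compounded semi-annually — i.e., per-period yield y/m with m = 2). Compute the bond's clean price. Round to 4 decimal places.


Coupon per period c = face * coupon_rate / m = 23.000000
Periods per year m = 2; per-period yield y/m = 0.030500
Number of cashflows N = 6
Cashflows (t years, CF_t, discount factor 1/(1+y/m)^(m*t), PV):
  t = 0.5000: CF_t = 23.000000, DF = 0.970403, PV = 22.319262
  t = 1.0000: CF_t = 23.000000, DF = 0.941681, PV = 21.658673
  t = 1.5000: CF_t = 23.000000, DF = 0.913810, PV = 21.017635
  t = 2.0000: CF_t = 23.000000, DF = 0.886764, PV = 20.395570
  t = 2.5000: CF_t = 23.000000, DF = 0.860518, PV = 19.791917
  t = 3.0000: CF_t = 1023.000000, DF = 0.835049, PV = 854.255251
Price P = sum_t PV_t = 959.438308

Answer: Price = 959.4383


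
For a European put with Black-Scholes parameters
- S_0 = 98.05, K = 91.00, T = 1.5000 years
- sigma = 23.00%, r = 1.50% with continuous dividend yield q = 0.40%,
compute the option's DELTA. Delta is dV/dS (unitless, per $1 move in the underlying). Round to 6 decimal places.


Answer: Delta = -0.319290

Derivation:
d1 = 0.4643133694; d2 = 0.1826220490
phi(d1) = 0.3581755729; exp(-qT) = 0.9940179641; exp(-rT) = 0.9777512372
N(-d1) = 0.3212116234
Delta = -exp(-qT) * N(-d1) = -0.9940179641 * 0.3212116234 = -0.319290


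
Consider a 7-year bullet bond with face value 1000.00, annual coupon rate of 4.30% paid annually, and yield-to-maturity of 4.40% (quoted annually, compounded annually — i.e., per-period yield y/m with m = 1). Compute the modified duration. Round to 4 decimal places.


Answer: Modified duration = 5.9277

Derivation:
Coupon per period c = face * coupon_rate / m = 43.000000
Periods per year m = 1; per-period yield y/m = 0.044000
Number of cashflows N = 7
Cashflows (t years, CF_t, discount factor 1/(1+y/m)^(m*t), PV):
  t = 1.0000: CF_t = 43.000000, DF = 0.957854, PV = 41.187739
  t = 2.0000: CF_t = 43.000000, DF = 0.917485, PV = 39.451858
  t = 3.0000: CF_t = 43.000000, DF = 0.878817, PV = 37.789136
  t = 4.0000: CF_t = 43.000000, DF = 0.841779, PV = 36.196490
  t = 5.0000: CF_t = 43.000000, DF = 0.806302, PV = 34.670968
  t = 6.0000: CF_t = 43.000000, DF = 0.772320, PV = 33.209739
  t = 7.0000: CF_t = 1043.000000, DF = 0.739770, PV = 771.579744
Price P = sum_t PV_t = 994.085674
First compute Macaulay numerator sum_t t * PV_t:
  t * PV_t at t = 1.0000: 41.187739
  t * PV_t at t = 2.0000: 78.903715
  t * PV_t at t = 3.0000: 113.367407
  t * PV_t at t = 4.0000: 144.785961
  t * PV_t at t = 5.0000: 173.354838
  t * PV_t at t = 6.0000: 199.258435
  t * PV_t at t = 7.0000: 5401.058208
Macaulay duration D = 6151.916304 / 994.085674 = 6.188517
Modified duration = D / (1 + y/m) = 6.188517 / (1 + 0.044000) = 5.927698


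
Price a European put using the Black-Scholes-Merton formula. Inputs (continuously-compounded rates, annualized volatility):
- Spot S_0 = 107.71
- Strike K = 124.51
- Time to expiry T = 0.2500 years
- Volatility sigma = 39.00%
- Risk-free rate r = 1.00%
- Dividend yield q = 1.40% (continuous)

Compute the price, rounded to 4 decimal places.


d1 = (ln(S/K) + (r - q + 0.5*sigma^2) * T) / (sigma * sqrt(T)) = -0.65092874
d2 = d1 - sigma * sqrt(T) = -0.84592874
exp(-rT) = 0.99750312; exp(-qT) = 0.99650612
P = K * exp(-rT) * N(-d2) - S_0 * exp(-qT) * N(-d1)
N(-d1) = 0.74245375; N(-d2) = 0.80120375
P = 124.5100 * 0.99750312 * 0.80120375 - 107.7100 * 0.99650612 * 0.74245375 = 19.8185

Answer: Price = 19.8185


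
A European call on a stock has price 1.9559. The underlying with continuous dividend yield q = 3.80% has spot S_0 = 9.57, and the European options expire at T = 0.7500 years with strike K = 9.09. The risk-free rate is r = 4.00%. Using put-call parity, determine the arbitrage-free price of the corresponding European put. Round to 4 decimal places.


Put-call parity: C - P = S_0 * exp(-qT) - K * exp(-rT).
S_0 * exp(-qT) = 9.5700 * 0.97190229 = 9.30110495
K * exp(-rT) = 9.0900 * 0.97044553 = 8.82134990
P = C - S*exp(-qT) + K*exp(-rT)
P = 1.9559 - 9.30110495 + 8.82134990 = 1.4761

Answer: Put price = 1.4761


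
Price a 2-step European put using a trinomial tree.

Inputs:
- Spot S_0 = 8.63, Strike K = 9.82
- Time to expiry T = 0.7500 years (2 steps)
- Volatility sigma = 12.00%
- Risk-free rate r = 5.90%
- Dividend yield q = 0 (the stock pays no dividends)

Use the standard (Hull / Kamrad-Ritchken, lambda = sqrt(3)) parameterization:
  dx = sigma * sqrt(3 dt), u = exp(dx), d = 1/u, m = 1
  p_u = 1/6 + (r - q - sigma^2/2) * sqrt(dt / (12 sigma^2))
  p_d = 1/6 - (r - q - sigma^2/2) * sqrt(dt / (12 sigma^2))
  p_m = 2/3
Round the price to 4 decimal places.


dt = T/N = 0.375000; dx = sigma*sqrt(3*dt) = 0.127279
u = exp(dx) = 1.135734; d = 1/u = 0.880488
p_u = 0.242975, p_m = 0.666667, p_d = 0.090358
Discount per step: exp(-r*dt) = 0.978118
Stock lattice S(k, j) with j the centered position index:
  k=0: S(0,+0) = 8.6300
  k=1: S(1,-1) = 7.5986; S(1,+0) = 8.6300; S(1,+1) = 9.8014
  k=2: S(2,-2) = 6.6905; S(2,-1) = 7.5986; S(2,+0) = 8.6300; S(2,+1) = 9.8014; S(2,+2) = 11.1318
Terminal payoffs V(N, j) = max(K - S_T, 0):
  V(2,-2) = 3.129517; V(2,-1) = 2.221390; V(2,+0) = 1.190000; V(2,+1) = 0.018615; V(2,+2) = 0.000000
Backward induction: V(k, j) = exp(-r*dt) * [p_u * V(k+1, j+1) + p_m * V(k+1, j) + p_d * V(k+1, j-1)]
  V(1,-1) = exp(-r*dt) * [p_u*1.190000 + p_m*2.221390 + p_d*3.129517] = 2.007924
  V(1,+0) = exp(-r*dt) * [p_u*0.018615 + p_m*1.190000 + p_d*2.221390] = 0.976726
  V(1,+1) = exp(-r*dt) * [p_u*0.000000 + p_m*0.018615 + p_d*1.190000] = 0.117311
  V(0,+0) = exp(-r*dt) * [p_u*0.117311 + p_m*0.976726 + p_d*2.007924] = 0.842244

Answer: Price = V(0,0) = 0.8422


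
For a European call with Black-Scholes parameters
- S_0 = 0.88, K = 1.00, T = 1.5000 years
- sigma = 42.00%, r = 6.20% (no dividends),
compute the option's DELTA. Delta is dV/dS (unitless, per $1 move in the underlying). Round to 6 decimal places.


Answer: Delta = 0.575141

Derivation:
d1 = 0.1894789736; d2 = -0.3249138724
phi(d1) = 0.3918447068; exp(-qT) = 1.0000000000; exp(-rT) = 0.9111935003
N(d1) = 0.5751412834
Delta = exp(-qT) * N(d1) = 1.0000000000 * 0.5751412834 = 0.575141


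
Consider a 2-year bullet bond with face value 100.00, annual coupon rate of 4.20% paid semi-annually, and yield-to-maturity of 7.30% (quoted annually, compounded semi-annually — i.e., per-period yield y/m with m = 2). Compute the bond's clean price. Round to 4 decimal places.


Coupon per period c = face * coupon_rate / m = 2.100000
Periods per year m = 2; per-period yield y/m = 0.036500
Number of cashflows N = 4
Cashflows (t years, CF_t, discount factor 1/(1+y/m)^(m*t), PV):
  t = 0.5000: CF_t = 2.100000, DF = 0.964785, PV = 2.026049
  t = 1.0000: CF_t = 2.100000, DF = 0.930811, PV = 1.954703
  t = 1.5000: CF_t = 2.100000, DF = 0.898033, PV = 1.885868
  t = 2.0000: CF_t = 102.100000, DF = 0.866409, PV = 88.460322
Price P = sum_t PV_t = 94.326942

Answer: Price = 94.3269


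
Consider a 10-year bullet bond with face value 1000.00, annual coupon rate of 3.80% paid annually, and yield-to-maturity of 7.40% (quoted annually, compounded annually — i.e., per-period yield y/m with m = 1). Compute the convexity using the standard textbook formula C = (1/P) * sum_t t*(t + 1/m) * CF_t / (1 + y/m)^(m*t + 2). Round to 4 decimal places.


Coupon per period c = face * coupon_rate / m = 38.000000
Periods per year m = 1; per-period yield y/m = 0.074000
Number of cashflows N = 10
Cashflows (t years, CF_t, discount factor 1/(1+y/m)^(m*t), PV):
  t = 1.0000: CF_t = 38.000000, DF = 0.931099, PV = 35.381750
  t = 2.0000: CF_t = 38.000000, DF = 0.866945, PV = 32.943902
  t = 3.0000: CF_t = 38.000000, DF = 0.807211, PV = 30.674024
  t = 4.0000: CF_t = 38.000000, DF = 0.751593, PV = 28.560544
  t = 5.0000: CF_t = 38.000000, DF = 0.699808, PV = 26.592685
  t = 6.0000: CF_t = 38.000000, DF = 0.651590, PV = 24.760414
  t = 7.0000: CF_t = 38.000000, DF = 0.606694, PV = 23.054390
  t = 8.0000: CF_t = 38.000000, DF = 0.564892, PV = 21.465912
  t = 9.0000: CF_t = 38.000000, DF = 0.525971, PV = 19.986883
  t = 10.0000: CF_t = 1038.000000, DF = 0.489731, PV = 508.340299
Price P = sum_t PV_t = 751.760802
Convexity numerator sum_t t*(t + 1/m) * CF_t / (1+y/m)^(m*t + 2):
  t = 1.0000: term = 61.348048
  t = 2.0000: term = 171.363262
  t = 3.0000: term = 319.112220
  t = 4.0000: term = 495.208287
  t = 5.0000: term = 691.631686
  t = 6.0000: term = 901.568306
  t = 7.0000: term = 1119.265433
  t = 8.0000: term = 1339.902753
  t = 9.0000: term = 1559.477133
  t = 10.0000: term = 48477.326680
Convexity = (1/P) * sum = 55136.203810 / 751.760802 = 73.342749

Answer: Convexity = 73.3427


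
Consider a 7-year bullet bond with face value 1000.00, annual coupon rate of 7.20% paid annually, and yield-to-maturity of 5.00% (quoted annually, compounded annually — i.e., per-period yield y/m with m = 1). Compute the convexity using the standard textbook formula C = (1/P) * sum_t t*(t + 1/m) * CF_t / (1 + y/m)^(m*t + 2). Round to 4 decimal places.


Answer: Convexity = 39.4840

Derivation:
Coupon per period c = face * coupon_rate / m = 72.000000
Periods per year m = 1; per-period yield y/m = 0.050000
Number of cashflows N = 7
Cashflows (t years, CF_t, discount factor 1/(1+y/m)^(m*t), PV):
  t = 1.0000: CF_t = 72.000000, DF = 0.952381, PV = 68.571429
  t = 2.0000: CF_t = 72.000000, DF = 0.907029, PV = 65.306122
  t = 3.0000: CF_t = 72.000000, DF = 0.863838, PV = 62.196307
  t = 4.0000: CF_t = 72.000000, DF = 0.822702, PV = 59.234578
  t = 5.0000: CF_t = 72.000000, DF = 0.783526, PV = 56.413884
  t = 6.0000: CF_t = 72.000000, DF = 0.746215, PV = 53.727509
  t = 7.0000: CF_t = 1072.000000, DF = 0.710681, PV = 761.850386
Price P = sum_t PV_t = 1127.300215
Convexity numerator sum_t t*(t + 1/m) * CF_t / (1+y/m)^(m*t + 2):
  t = 1.0000: term = 124.392614
  t = 2.0000: term = 355.407469
  t = 3.0000: term = 676.966608
  t = 4.0000: term = 1074.550171
  t = 5.0000: term = 1535.071673
  t = 6.0000: term = 2046.762231
  t = 7.0000: term = 38697.162458
Convexity = (1/P) * sum = 44510.313225 / 1127.300215 = 39.483993


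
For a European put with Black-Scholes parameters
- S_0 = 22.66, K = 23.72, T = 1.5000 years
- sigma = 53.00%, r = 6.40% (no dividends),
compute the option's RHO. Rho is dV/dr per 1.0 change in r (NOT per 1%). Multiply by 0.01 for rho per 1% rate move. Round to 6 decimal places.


Answer: Rho = -19.315740

Derivation:
d1 = 0.4020208579; d2 = -0.2470939239
phi(d1) = 0.3679718206; exp(-qT) = 1.0000000000; exp(-rT) = 0.9084640161
N(-d2) = 0.5975822320
Rho = -K*T*exp(-rT)*N(-d2) = -23.7200 * 1.5000 * 0.9084640161 * 0.5975822320 = -19.315740


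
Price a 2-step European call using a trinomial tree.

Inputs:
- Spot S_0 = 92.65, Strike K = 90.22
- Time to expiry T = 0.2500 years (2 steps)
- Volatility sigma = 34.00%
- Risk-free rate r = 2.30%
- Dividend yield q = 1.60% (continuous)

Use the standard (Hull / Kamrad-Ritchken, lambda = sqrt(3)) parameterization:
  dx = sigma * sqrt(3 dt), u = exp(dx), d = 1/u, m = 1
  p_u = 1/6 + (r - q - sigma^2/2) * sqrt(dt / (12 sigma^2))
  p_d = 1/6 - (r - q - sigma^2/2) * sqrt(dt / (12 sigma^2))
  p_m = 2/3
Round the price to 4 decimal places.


Answer: Price = V(0,0) = 7.1458

Derivation:
dt = T/N = 0.125000; dx = sigma*sqrt(3*dt) = 0.208207
u = exp(dx) = 1.231468; d = 1/u = 0.812039
p_u = 0.151417, p_m = 0.666667, p_d = 0.181916
Discount per step: exp(-r*dt) = 0.997129
Stock lattice S(k, j) with j the centered position index:
  k=0: S(0,+0) = 92.6500
  k=1: S(1,-1) = 75.2354; S(1,+0) = 92.6500; S(1,+1) = 114.0955
  k=2: S(2,-2) = 61.0941; S(2,-1) = 75.2354; S(2,+0) = 92.6500; S(2,+1) = 114.0955; S(2,+2) = 140.5049
Terminal payoffs V(N, j) = max(S_T - K, 0):
  V(2,-2) = 0.000000; V(2,-1) = 0.000000; V(2,+0) = 2.430000; V(2,+1) = 23.875473; V(2,+2) = 50.284878
Backward induction: V(k, j) = exp(-r*dt) * [p_u * V(k+1, j+1) + p_m * V(k+1, j) + p_d * V(k+1, j-1)]
  V(1,-1) = exp(-r*dt) * [p_u*2.430000 + p_m*0.000000 + p_d*0.000000] = 0.366888
  V(1,+0) = exp(-r*dt) * [p_u*23.875473 + p_m*2.430000 + p_d*0.000000] = 5.220132
  V(1,+1) = exp(-r*dt) * [p_u*50.284878 + p_m*23.875473 + p_d*2.430000] = 23.904219
  V(0,+0) = exp(-r*dt) * [p_u*23.904219 + p_m*5.220132 + p_d*0.366888] = 7.145772


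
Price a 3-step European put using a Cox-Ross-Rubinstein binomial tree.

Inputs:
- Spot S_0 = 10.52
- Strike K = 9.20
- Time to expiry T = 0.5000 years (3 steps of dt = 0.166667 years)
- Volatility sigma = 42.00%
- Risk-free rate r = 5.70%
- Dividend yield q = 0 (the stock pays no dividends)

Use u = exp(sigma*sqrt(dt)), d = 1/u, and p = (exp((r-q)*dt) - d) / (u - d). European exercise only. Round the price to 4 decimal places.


dt = T/N = 0.166667
u = exp(sigma*sqrt(dt)) = 1.187042; d = 1/u = 0.842430
p = (exp((r-q)*dt) - d) / (u - d) = 0.484937
Discount per step: exp(-r*dt) = 0.990545
Stock lattice S(k, i) with i counting down-moves:
  k=0: S(0,0) = 10.5200
  k=1: S(1,0) = 12.4877; S(1,1) = 8.8624
  k=2: S(2,0) = 14.8234; S(2,1) = 10.5200; S(2,2) = 7.4659
  k=3: S(3,0) = 17.5960; S(3,1) = 12.4877; S(3,2) = 8.8624; S(3,3) = 6.2895
Terminal payoffs V(N, i) = max(K - S_T, 0):
  V(3,0) = 0.000000; V(3,1) = 0.000000; V(3,2) = 0.337633; V(3,3) = 2.910476
Backward induction: V(k, i) = exp(-r*dt) * [p * V(k+1, i) + (1-p) * V(k+1, i+1)].
  V(2,0) = exp(-r*dt) * [p*0.000000 + (1-p)*0.000000] = 0.000000
  V(2,1) = exp(-r*dt) * [p*0.000000 + (1-p)*0.337633] = 0.172258
  V(2,2) = exp(-r*dt) * [p*0.337633 + (1-p)*2.910476] = 1.647087
  V(1,0) = exp(-r*dt) * [p*0.000000 + (1-p)*0.172258] = 0.087885
  V(1,1) = exp(-r*dt) * [p*0.172258 + (1-p)*1.647087] = 0.923076
  V(0,0) = exp(-r*dt) * [p*0.087885 + (1-p)*0.923076] = 0.513162

Answer: Price = V(0,0) = 0.5132


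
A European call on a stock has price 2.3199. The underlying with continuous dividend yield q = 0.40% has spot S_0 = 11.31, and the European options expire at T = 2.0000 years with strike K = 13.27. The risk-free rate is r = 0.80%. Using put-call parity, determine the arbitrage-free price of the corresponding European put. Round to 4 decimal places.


Put-call parity: C - P = S_0 * exp(-qT) - K * exp(-rT).
S_0 * exp(-qT) = 11.3100 * 0.99203191 = 11.21988096
K * exp(-rT) = 13.2700 * 0.98412732 = 13.05936954
P = C - S*exp(-qT) + K*exp(-rT)
P = 2.3199 - 11.21988096 + 13.05936954 = 4.1594

Answer: Put price = 4.1594


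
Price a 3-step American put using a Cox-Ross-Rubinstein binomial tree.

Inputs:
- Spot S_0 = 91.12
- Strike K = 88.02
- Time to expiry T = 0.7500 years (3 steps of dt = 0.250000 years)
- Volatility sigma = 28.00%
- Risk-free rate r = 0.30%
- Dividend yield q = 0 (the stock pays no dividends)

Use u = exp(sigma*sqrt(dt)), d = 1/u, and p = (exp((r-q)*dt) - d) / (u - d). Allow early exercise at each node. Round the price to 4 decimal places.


dt = T/N = 0.250000
u = exp(sigma*sqrt(dt)) = 1.150274; d = 1/u = 0.869358
p = (exp((r-q)*dt) - d) / (u - d) = 0.467728
Discount per step: exp(-r*dt) = 0.999250
Stock lattice S(k, i) with i counting down-moves:
  k=0: S(0,0) = 91.1200
  k=1: S(1,0) = 104.8129; S(1,1) = 79.2159
  k=2: S(2,0) = 120.5636; S(2,1) = 91.1200; S(2,2) = 68.8670
  k=3: S(3,0) = 138.6811; S(3,1) = 104.8129; S(3,2) = 79.2159; S(3,3) = 59.8701
Terminal payoffs V(N, i) = max(K - S_T, 0):
  V(3,0) = 0.000000; V(3,1) = 0.000000; V(3,2) = 8.804078; V(3,3) = 28.149894
Backward induction: V(k, i) = exp(-r*dt) * [p * V(k+1, i) + (1-p) * V(k+1, i+1)]; then take max(V_cont, immediate exercise) for American.
  V(2,0) = exp(-r*dt) * [p*0.000000 + (1-p)*0.000000] = 0.000000; exercise = 0.000000; V(2,0) = max -> 0.000000
  V(2,1) = exp(-r*dt) * [p*0.000000 + (1-p)*8.804078] = 4.682652; exercise = 0.000000; V(2,1) = max -> 4.682652
  V(2,2) = exp(-r*dt) * [p*8.804078 + (1-p)*28.149894] = 19.086995; exercise = 19.152985; V(2,2) = max -> 19.152985
  V(1,0) = exp(-r*dt) * [p*0.000000 + (1-p)*4.682652] = 2.490576; exercise = 0.000000; V(1,0) = max -> 2.490576
  V(1,1) = exp(-r*dt) * [p*4.682652 + (1-p)*19.152985] = 12.375522; exercise = 8.804078; V(1,1) = max -> 12.375522
  V(0,0) = exp(-r*dt) * [p*2.490576 + (1-p)*12.375522] = 7.746245; exercise = 0.000000; V(0,0) = max -> 7.746245

Answer: Price = V(0,0) = 7.7462


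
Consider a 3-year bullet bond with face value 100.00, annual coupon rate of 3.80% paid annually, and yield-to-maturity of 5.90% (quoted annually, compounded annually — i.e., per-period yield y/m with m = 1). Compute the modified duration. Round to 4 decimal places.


Answer: Modified duration = 2.7272

Derivation:
Coupon per period c = face * coupon_rate / m = 3.800000
Periods per year m = 1; per-period yield y/m = 0.059000
Number of cashflows N = 3
Cashflows (t years, CF_t, discount factor 1/(1+y/m)^(m*t), PV):
  t = 1.0000: CF_t = 3.800000, DF = 0.944287, PV = 3.588291
  t = 2.0000: CF_t = 3.800000, DF = 0.891678, PV = 3.388377
  t = 3.0000: CF_t = 103.800000, DF = 0.842000, PV = 87.399606
Price P = sum_t PV_t = 94.376273
First compute Macaulay numerator sum_t t * PV_t:
  t * PV_t at t = 1.0000: 3.588291
  t * PV_t at t = 2.0000: 6.776753
  t * PV_t at t = 3.0000: 262.198817
Macaulay duration D = 272.563861 / 94.376273 = 2.888055
Modified duration = D / (1 + y/m) = 2.888055 / (1 + 0.059000) = 2.727153


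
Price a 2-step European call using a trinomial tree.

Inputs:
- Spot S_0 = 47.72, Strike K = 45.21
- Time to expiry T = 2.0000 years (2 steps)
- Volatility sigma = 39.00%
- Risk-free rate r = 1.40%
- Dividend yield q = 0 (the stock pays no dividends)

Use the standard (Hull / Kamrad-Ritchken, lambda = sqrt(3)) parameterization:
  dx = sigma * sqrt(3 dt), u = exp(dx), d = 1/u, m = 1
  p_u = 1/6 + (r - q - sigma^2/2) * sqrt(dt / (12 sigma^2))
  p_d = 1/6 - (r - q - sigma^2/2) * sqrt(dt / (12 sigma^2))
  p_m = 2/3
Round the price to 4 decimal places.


dt = T/N = 1.000000; dx = sigma*sqrt(3*dt) = 0.675500
u = exp(dx) = 1.965015; d = 1/u = 0.508902
p_u = 0.120738, p_m = 0.666667, p_d = 0.212596
Discount per step: exp(-r*dt) = 0.986098
Stock lattice S(k, j) with j the centered position index:
  k=0: S(0,+0) = 47.7200
  k=1: S(1,-1) = 24.2848; S(1,+0) = 47.7200; S(1,+1) = 93.7705
  k=2: S(2,-2) = 12.3586; S(2,-1) = 24.2848; S(2,+0) = 47.7200; S(2,+1) = 93.7705; S(2,+2) = 184.2604
Terminal payoffs V(N, j) = max(S_T - K, 0):
  V(2,-2) = 0.000000; V(2,-1) = 0.000000; V(2,+0) = 2.510000; V(2,+1) = 48.560510; V(2,+2) = 139.050447
Backward induction: V(k, j) = exp(-r*dt) * [p_u * V(k+1, j+1) + p_m * V(k+1, j) + p_d * V(k+1, j-1)]
  V(1,-1) = exp(-r*dt) * [p_u*2.510000 + p_m*0.000000 + p_d*0.000000] = 0.298838
  V(1,+0) = exp(-r*dt) * [p_u*48.560510 + p_m*2.510000 + p_d*0.000000] = 7.431643
  V(1,+1) = exp(-r*dt) * [p_u*139.050447 + p_m*48.560510 + p_d*2.510000] = 49.005026
  V(0,+0) = exp(-r*dt) * [p_u*49.005026 + p_m*7.431643 + p_d*0.298838] = 10.782696

Answer: Price = V(0,0) = 10.7827


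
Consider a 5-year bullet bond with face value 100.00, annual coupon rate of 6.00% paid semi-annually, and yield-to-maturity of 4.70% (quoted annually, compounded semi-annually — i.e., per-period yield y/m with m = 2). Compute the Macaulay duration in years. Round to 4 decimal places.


Coupon per period c = face * coupon_rate / m = 3.000000
Periods per year m = 2; per-period yield y/m = 0.023500
Number of cashflows N = 10
Cashflows (t years, CF_t, discount factor 1/(1+y/m)^(m*t), PV):
  t = 0.5000: CF_t = 3.000000, DF = 0.977040, PV = 2.931119
  t = 1.0000: CF_t = 3.000000, DF = 0.954606, PV = 2.863819
  t = 1.5000: CF_t = 3.000000, DF = 0.932688, PV = 2.798064
  t = 2.0000: CF_t = 3.000000, DF = 0.911273, PV = 2.733820
  t = 2.5000: CF_t = 3.000000, DF = 0.890350, PV = 2.671050
  t = 3.0000: CF_t = 3.000000, DF = 0.869907, PV = 2.609722
  t = 3.5000: CF_t = 3.000000, DF = 0.849934, PV = 2.549801
  t = 4.0000: CF_t = 3.000000, DF = 0.830419, PV = 2.491257
  t = 4.5000: CF_t = 3.000000, DF = 0.811352, PV = 2.434056
  t = 5.0000: CF_t = 103.000000, DF = 0.792723, PV = 81.650482
Price P = sum_t PV_t = 105.733190
Macaulay numerator sum_t t * PV_t:
  t * PV_t at t = 0.5000: 1.465559
  t * PV_t at t = 1.0000: 2.863819
  t * PV_t at t = 1.5000: 4.197097
  t * PV_t at t = 2.0000: 5.467639
  t * PV_t at t = 2.5000: 6.677625
  t * PV_t at t = 3.0000: 7.829165
  t * PV_t at t = 3.5000: 8.924304
  t * PV_t at t = 4.0000: 9.965027
  t * PV_t at t = 4.5000: 10.953254
  t * PV_t at t = 5.0000: 408.252412
Macaulay duration D = (sum_t t * PV_t) / P = 466.595901 / 105.733190 = 4.412956

Answer: Macaulay duration = 4.4130 years


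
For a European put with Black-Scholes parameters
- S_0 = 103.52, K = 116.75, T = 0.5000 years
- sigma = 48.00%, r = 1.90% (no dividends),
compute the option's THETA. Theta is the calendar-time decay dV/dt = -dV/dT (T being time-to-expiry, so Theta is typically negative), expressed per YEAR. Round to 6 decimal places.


d1 = -0.1566538087; d2 = -0.4960650636
phi(d1) = 0.3940770852; exp(-qT) = 1.0000000000; exp(-rT) = 0.9905449824
Theta = -S*exp(-qT)*phi(d1)*sigma/(2*sqrt(T)) + r*K*exp(-rT)*N(-d2) - q*S*exp(-qT)*N(-d1)
N(-d1) = 0.5622411536; N(-d2) = 0.6900757465; sqrt(T) = 0.7071067812
Term 1 = -103.5200 * 1.0000000000 * 0.3940770852 * 0.4800 / (2 * 0.7071067812) = -13.8462345811
Term 2 = 0.0190 * 116.7500 * 0.9905449824 * 0.6900757465 = 1.5162871570
Term 3 = 0 (no dividend yield, q = 0)
Theta = -13.8462345811 + (1.5162871570) + (0.0000000000) = -12.329947

Answer: Theta = -12.329947


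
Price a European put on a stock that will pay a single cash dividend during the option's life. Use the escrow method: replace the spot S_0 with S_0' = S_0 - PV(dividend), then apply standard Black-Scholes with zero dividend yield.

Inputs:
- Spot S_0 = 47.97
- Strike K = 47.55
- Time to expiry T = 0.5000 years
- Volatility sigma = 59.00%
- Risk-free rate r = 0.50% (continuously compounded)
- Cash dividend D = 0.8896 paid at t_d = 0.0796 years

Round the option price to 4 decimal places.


Answer: Price = 7.9849

Derivation:
PV(D) = D * exp(-r * t_d) = 0.8896 * 0.99960208 = 0.88924601
S_0' = S_0 - PV(D) = 47.9700 - 0.88924601 = 47.08075399
d1 = (ln(S_0'/K) + (r + sigma^2/2)*T) / (sigma*sqrt(T)) = 0.19081698
d2 = d1 - sigma*sqrt(T) = -0.22637602
exp(-rT) = 0.99750312
N(-d1) = 0.42433449; N(-d2) = 0.58954551
P = K * exp(-rT) * N(-d2) - S_0' * N(-d1) = 47.5500 * 0.99750312 * 0.58954551 - 47.08075399 * 0.42433449 = 7.9849


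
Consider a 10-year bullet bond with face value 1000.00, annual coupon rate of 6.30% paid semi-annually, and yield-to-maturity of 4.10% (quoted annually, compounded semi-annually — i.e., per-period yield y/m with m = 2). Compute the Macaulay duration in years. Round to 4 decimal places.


Answer: Macaulay duration = 7.7886 years

Derivation:
Coupon per period c = face * coupon_rate / m = 31.500000
Periods per year m = 2; per-period yield y/m = 0.020500
Number of cashflows N = 20
Cashflows (t years, CF_t, discount factor 1/(1+y/m)^(m*t), PV):
  t = 0.5000: CF_t = 31.500000, DF = 0.979912, PV = 30.867222
  t = 1.0000: CF_t = 31.500000, DF = 0.960227, PV = 30.247155
  t = 1.5000: CF_t = 31.500000, DF = 0.940938, PV = 29.639545
  t = 2.0000: CF_t = 31.500000, DF = 0.922036, PV = 29.044140
  t = 2.5000: CF_t = 31.500000, DF = 0.903514, PV = 28.460695
  t = 3.0000: CF_t = 31.500000, DF = 0.885364, PV = 27.888972
  t = 3.5000: CF_t = 31.500000, DF = 0.867579, PV = 27.328733
  t = 4.0000: CF_t = 31.500000, DF = 0.850151, PV = 26.779748
  t = 4.5000: CF_t = 31.500000, DF = 0.833073, PV = 26.241791
  t = 5.0000: CF_t = 31.500000, DF = 0.816338, PV = 25.714641
  t = 5.5000: CF_t = 31.500000, DF = 0.799939, PV = 25.198080
  t = 6.0000: CF_t = 31.500000, DF = 0.783870, PV = 24.691896
  t = 6.5000: CF_t = 31.500000, DF = 0.768123, PV = 24.195881
  t = 7.0000: CF_t = 31.500000, DF = 0.752693, PV = 23.709829
  t = 7.5000: CF_t = 31.500000, DF = 0.737573, PV = 23.233542
  t = 8.0000: CF_t = 31.500000, DF = 0.722756, PV = 22.766822
  t = 8.5000: CF_t = 31.500000, DF = 0.708237, PV = 22.309478
  t = 9.0000: CF_t = 31.500000, DF = 0.694010, PV = 21.861320
  t = 9.5000: CF_t = 31.500000, DF = 0.680069, PV = 21.422166
  t = 10.0000: CF_t = 1031.500000, DF = 0.666407, PV = 687.399246
Price P = sum_t PV_t = 1179.000901
Macaulay numerator sum_t t * PV_t:
  t * PV_t at t = 0.5000: 15.433611
  t * PV_t at t = 1.0000: 30.247155
  t * PV_t at t = 1.5000: 44.459317
  t * PV_t at t = 2.0000: 58.088279
  t * PV_t at t = 2.5000: 71.151739
  t * PV_t at t = 3.0000: 83.666915
  t * PV_t at t = 3.5000: 95.650564
  t * PV_t at t = 4.0000: 107.118991
  t * PV_t at t = 4.5000: 118.088060
  t * PV_t at t = 5.0000: 128.573204
  t * PV_t at t = 5.5000: 138.589441
  t * PV_t at t = 6.0000: 148.151378
  t * PV_t at t = 6.5000: 157.273225
  t * PV_t at t = 7.0000: 165.968805
  t * PV_t at t = 7.5000: 174.251563
  t * PV_t at t = 8.0000: 182.134575
  t * PV_t at t = 8.5000: 189.630559
  t * PV_t at t = 9.0000: 196.751884
  t * PV_t at t = 9.5000: 203.510578
  t * PV_t at t = 10.0000: 6873.992457
Macaulay duration D = (sum_t t * PV_t) / P = 9182.732300 / 1179.000901 = 7.788571
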